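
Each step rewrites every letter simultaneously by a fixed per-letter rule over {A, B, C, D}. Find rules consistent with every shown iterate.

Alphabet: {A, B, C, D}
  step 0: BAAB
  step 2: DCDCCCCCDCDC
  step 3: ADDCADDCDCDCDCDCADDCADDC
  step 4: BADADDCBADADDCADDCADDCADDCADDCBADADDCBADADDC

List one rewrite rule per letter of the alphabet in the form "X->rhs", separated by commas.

A->B, B->CC, C->DC, D->AD

  step 3 ⇒ step 4: ADDCADDCDCDCDCDCADDCADDC ⇒ B·AD·AD·DC·B·AD·AD·DC·AD·DC·AD·DC·AD·DC·AD·DC·B·AD·AD·DC·B·AD·AD·DC
    A ↦ B
    C ↦ DC
    D ↦ AD
    B ↦ CC  (constrained at step 0)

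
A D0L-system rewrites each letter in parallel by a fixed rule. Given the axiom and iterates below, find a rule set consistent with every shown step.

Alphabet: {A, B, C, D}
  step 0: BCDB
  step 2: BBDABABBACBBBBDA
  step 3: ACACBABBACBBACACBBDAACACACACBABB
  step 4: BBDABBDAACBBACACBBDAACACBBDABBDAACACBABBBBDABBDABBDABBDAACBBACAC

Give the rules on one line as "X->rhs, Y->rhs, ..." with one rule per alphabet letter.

  step 3 ⇒ step 4: ACACBABBACBBACACBBDAACACACACBABB ⇒ BB·DA·BB·DA·AC·BB·AC·AC·BB·DA·AC·AC·BB·DA·BB·DA·AC·AC·BA·BB·BB·DA·BB·DA·BB·DA·BB·DA·AC·BB·AC·AC
    A ↦ BB
    B ↦ AC
    C ↦ DA
    D ↦ BA

A->BB, B->AC, C->DA, D->BA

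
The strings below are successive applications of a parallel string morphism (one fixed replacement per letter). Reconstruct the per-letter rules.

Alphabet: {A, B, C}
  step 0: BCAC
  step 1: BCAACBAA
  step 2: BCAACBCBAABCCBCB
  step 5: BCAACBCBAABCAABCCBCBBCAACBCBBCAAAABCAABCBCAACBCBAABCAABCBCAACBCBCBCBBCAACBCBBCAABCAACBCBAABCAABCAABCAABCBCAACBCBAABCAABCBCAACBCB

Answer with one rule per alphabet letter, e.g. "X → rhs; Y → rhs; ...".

  step 1 ⇒ step 2: BCAACBAA ⇒ BC·AA·CB·CB·AA·BC·CB·CB
    A ↦ CB
    B ↦ BC
    C ↦ AA

A->CB, B->BC, C->AA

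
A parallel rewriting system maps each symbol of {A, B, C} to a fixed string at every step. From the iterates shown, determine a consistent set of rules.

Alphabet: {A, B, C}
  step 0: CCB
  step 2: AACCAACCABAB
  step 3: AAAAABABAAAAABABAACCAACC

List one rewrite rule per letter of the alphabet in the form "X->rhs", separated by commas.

  step 2 ⇒ step 3: AACCAACCABAB ⇒ AA·AA·AB·AB·AA·AA·AB·AB·AA·CC·AA·CC
    A ↦ AA
    B ↦ CC
    C ↦ AB

A->AA, B->CC, C->AB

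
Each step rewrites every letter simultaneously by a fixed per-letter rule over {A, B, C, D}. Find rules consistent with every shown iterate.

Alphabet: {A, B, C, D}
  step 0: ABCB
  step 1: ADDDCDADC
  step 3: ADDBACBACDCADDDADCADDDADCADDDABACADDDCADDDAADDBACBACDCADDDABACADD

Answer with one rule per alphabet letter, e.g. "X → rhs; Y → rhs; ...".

A->ADD, B->DC, C->DA, D->BAC

  step 0 ⇒ step 1: ABCB ⇒ ADD·DC·DA·DC
    A ↦ ADD
    B ↦ DC
    C ↦ DA
    D ↦ BAC  (constrained at step 1)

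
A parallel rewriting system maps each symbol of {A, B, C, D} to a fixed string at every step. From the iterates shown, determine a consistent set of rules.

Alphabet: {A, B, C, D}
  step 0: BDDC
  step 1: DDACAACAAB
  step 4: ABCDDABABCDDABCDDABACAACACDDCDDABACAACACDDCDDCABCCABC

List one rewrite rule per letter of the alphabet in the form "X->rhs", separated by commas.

A->C, B->DD, C->AB, D->ACA

  step 0 ⇒ step 1: BDDC ⇒ DD·ACA·ACA·AB
    B ↦ DD
    C ↦ AB
    D ↦ ACA
    A ↦ C  (constrained at step 1)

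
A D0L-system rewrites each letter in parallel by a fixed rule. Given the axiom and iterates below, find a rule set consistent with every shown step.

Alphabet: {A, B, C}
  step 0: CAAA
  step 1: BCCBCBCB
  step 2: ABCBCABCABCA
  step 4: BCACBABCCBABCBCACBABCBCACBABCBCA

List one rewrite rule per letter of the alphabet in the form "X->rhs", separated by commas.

  step 1 ⇒ step 2: BCCBCBCB ⇒ A·BC·BC·A·BC·A·BC·A
    B ↦ A
    C ↦ BC
  step 0 ⇒ step 1: CAAA ⇒ BC·CB·CB·CB
    A ↦ CB

A->CB, B->A, C->BC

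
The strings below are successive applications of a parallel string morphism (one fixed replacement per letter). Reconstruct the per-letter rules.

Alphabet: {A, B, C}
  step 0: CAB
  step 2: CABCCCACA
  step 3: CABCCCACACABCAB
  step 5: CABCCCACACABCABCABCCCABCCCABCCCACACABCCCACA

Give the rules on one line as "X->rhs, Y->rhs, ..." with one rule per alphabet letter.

A->B, B->CC, C->CA

  step 2 ⇒ step 3: CABCCCACA ⇒ CA·B·CC·CA·CA·CA·B·CA·B
    A ↦ B
    B ↦ CC
    C ↦ CA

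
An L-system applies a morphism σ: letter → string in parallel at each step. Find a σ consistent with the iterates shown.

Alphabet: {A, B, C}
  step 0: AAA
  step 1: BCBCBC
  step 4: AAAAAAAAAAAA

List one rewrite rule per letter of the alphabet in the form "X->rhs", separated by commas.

  step 0 ⇒ step 1: AAA ⇒ BC·BC·BC
    A ↦ BC
    B ↦ A  (constrained at step 1)
    C ↦ A  (constrained at step 1)

A->BC, B->A, C->A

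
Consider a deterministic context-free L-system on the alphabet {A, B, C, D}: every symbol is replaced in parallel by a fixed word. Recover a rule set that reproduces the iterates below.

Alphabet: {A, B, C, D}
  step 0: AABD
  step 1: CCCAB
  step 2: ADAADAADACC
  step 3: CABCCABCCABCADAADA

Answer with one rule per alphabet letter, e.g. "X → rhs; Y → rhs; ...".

  step 2 ⇒ step 3: ADAADAADACC ⇒ C·AB·C·C·AB·C·C·AB·C·ADA·ADA
    A ↦ C
    C ↦ ADA
    D ↦ AB
  step 0 ⇒ step 1: AABD ⇒ C·C·C·AB
    B ↦ C

A->C, B->C, C->ADA, D->AB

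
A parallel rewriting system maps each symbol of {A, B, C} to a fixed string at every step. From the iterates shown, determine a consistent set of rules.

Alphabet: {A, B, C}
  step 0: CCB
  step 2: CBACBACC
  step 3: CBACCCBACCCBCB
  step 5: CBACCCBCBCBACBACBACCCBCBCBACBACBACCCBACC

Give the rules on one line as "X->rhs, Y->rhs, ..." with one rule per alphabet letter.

  step 2 ⇒ step 3: CBACBACC ⇒ CB·A·CC·CB·A·CC·CB·CB
    A ↦ CC
    B ↦ A
    C ↦ CB

A->CC, B->A, C->CB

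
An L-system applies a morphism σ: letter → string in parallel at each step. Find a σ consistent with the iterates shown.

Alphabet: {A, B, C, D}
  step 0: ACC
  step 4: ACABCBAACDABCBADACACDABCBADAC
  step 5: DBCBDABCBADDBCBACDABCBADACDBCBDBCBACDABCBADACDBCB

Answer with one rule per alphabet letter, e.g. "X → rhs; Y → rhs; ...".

  step 4 ⇒ step 5: ACABCBAACDABCBADACACDABCBADAC ⇒ D·BCB·D·A·BCB·A·D·D·BCB·AC·D·A·BCB·A·D·AC·D·BCB·D·BCB·AC·D·A·BCB·A·D·AC·D·BCB
    A ↦ D
    B ↦ A
    C ↦ BCB
    D ↦ AC

A->D, B->A, C->BCB, D->AC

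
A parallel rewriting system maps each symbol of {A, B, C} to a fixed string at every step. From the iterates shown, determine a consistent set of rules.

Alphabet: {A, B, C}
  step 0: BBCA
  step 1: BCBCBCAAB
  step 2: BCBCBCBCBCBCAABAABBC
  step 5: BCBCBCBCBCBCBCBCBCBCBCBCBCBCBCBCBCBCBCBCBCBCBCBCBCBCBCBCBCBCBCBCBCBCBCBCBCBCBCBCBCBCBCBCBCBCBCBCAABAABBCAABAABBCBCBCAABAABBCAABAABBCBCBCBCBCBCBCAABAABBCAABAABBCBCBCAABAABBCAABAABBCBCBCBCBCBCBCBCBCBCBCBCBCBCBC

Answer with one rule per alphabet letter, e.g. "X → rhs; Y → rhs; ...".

A->AAB, B->BC, C->BC

  step 1 ⇒ step 2: BCBCBCAAB ⇒ BC·BC·BC·BC·BC·BC·AAB·AAB·BC
    A ↦ AAB
    B ↦ BC
    C ↦ BC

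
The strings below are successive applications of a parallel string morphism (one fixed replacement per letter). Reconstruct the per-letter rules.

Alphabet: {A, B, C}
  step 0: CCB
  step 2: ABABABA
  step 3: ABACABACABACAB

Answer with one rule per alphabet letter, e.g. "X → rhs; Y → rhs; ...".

A->AB, B->AC, C->A

  step 2 ⇒ step 3: ABABABA ⇒ AB·AC·AB·AC·AB·AC·AB
    A ↦ AB
    B ↦ AC
    C ↦ A  (constrained at step 0)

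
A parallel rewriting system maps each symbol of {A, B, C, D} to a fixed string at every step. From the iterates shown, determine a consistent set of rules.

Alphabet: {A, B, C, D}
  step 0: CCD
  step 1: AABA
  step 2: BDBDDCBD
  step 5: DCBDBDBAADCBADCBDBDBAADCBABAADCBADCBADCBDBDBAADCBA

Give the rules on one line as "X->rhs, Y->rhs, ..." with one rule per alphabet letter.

A->BD, B->DC, C->A, D->BA

  step 1 ⇒ step 2: AABA ⇒ BD·BD·DC·BD
    A ↦ BD
    B ↦ DC
  step 0 ⇒ step 1: CCD ⇒ A·A·BA
    C ↦ A
  step 0 ⇒ step 1: CCD ⇒ A·A·BA
    D ↦ BA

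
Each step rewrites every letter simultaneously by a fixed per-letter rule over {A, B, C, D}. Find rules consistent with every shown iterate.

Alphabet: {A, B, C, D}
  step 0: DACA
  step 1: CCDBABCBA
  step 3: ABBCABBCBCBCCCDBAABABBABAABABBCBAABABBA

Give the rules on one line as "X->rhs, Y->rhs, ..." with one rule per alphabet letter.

  step 0 ⇒ step 1: DACA ⇒ CCD·BA·BC·BA
    A ↦ BA
    C ↦ BC
    D ↦ CCD
    B ↦ AB  (constrained at step 1)

A->BA, B->AB, C->BC, D->CCD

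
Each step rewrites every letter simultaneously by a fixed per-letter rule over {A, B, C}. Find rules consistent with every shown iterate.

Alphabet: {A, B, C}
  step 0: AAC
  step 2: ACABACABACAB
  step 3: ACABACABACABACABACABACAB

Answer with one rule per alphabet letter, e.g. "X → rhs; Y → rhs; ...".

A->AC, B->AB, C->AB

  step 2 ⇒ step 3: ACABACABACAB ⇒ AC·AB·AC·AB·AC·AB·AC·AB·AC·AB·AC·AB
    A ↦ AC
    B ↦ AB
    C ↦ AB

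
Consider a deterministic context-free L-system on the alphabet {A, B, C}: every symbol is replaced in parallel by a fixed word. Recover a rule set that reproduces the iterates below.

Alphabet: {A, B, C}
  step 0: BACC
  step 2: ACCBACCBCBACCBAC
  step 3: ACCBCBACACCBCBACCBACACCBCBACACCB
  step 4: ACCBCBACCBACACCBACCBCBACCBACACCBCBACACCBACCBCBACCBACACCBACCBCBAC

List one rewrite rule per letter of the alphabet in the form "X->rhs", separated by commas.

A->AC, B->AC, C->CB

  step 3 ⇒ step 4: ACCBCBACACCBCBACCBACACCBCBACACCB ⇒ AC·CB·CB·AC·CB·AC·AC·CB·AC·CB·CB·AC·CB·AC·AC·CB·CB·AC·AC·CB·AC·CB·CB·AC·CB·AC·AC·CB·AC·CB·CB·AC
    A ↦ AC
    B ↦ AC
    C ↦ CB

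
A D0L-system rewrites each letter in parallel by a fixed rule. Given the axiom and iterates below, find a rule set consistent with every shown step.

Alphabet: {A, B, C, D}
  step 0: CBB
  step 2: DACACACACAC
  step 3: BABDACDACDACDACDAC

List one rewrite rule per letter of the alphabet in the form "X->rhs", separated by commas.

A->D, B->CC, C->AC, D->BAB

  step 2 ⇒ step 3: DACACACACAC ⇒ BAB·D·AC·D·AC·D·AC·D·AC·D·AC
    A ↦ D
    C ↦ AC
    D ↦ BAB
    B ↦ CC  (constrained at step 0)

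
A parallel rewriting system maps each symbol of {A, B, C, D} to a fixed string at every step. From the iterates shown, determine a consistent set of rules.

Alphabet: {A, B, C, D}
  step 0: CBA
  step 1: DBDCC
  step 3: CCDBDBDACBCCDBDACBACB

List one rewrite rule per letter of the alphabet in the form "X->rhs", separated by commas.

A->CC, B->BD, C->D, D->ACB

  step 0 ⇒ step 1: CBA ⇒ D·BD·CC
    A ↦ CC
    B ↦ BD
    C ↦ D
    D ↦ ACB  (constrained at step 1)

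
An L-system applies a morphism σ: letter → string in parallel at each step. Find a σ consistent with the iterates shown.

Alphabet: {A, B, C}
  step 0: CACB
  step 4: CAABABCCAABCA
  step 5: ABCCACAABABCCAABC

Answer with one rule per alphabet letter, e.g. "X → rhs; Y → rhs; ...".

A->C, B->A, C->AB

  step 4 ⇒ step 5: CAABABCCAABCA ⇒ AB·C·C·A·C·A·AB·AB·C·C·A·AB·C
    A ↦ C
    B ↦ A
    C ↦ AB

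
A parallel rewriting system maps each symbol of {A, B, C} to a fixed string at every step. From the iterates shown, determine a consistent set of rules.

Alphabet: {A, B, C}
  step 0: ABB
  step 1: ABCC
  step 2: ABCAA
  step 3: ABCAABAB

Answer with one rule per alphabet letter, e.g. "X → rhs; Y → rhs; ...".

  step 2 ⇒ step 3: ABCAA ⇒ AB·C·A·AB·AB
    A ↦ AB
    B ↦ C
    C ↦ A

A->AB, B->C, C->A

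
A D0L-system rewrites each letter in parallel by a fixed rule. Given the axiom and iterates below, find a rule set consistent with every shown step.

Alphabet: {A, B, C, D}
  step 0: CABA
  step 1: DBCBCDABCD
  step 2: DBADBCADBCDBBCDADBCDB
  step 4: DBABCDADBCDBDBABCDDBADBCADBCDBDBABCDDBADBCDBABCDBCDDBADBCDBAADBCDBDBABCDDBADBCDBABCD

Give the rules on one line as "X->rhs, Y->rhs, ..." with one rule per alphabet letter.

A->BCD, B->A, C->DBC, D->DB

  step 1 ⇒ step 2: DBCBCDABCD ⇒ DB·A·DBC·A·DBC·DB·BCD·A·DBC·DB
    A ↦ BCD
    B ↦ A
    C ↦ DBC
    D ↦ DB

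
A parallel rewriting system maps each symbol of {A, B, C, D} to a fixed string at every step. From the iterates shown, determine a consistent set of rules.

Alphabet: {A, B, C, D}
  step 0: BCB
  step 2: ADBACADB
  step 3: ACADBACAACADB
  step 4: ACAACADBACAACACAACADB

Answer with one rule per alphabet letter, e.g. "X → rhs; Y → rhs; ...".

  step 3 ⇒ step 4: ACADBACAACADB ⇒ AC·A·AC·A·DB·AC·A·AC·AC·A·AC·A·DB
    A ↦ AC
    B ↦ DB
    C ↦ A
    D ↦ A

A->AC, B->DB, C->A, D->A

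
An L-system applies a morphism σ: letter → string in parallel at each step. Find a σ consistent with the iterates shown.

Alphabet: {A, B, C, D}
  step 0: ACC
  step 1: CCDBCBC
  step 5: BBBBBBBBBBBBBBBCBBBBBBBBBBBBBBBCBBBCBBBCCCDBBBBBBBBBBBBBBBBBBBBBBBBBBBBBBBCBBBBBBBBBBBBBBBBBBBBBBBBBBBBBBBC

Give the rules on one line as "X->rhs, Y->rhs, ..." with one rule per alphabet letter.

A->CCD, B->BB, C->BC, D->A

  step 0 ⇒ step 1: ACC ⇒ CCD·BC·BC
    A ↦ CCD
    C ↦ BC
    B ↦ BB  (constrained at step 1)
    D ↦ A  (constrained at step 1)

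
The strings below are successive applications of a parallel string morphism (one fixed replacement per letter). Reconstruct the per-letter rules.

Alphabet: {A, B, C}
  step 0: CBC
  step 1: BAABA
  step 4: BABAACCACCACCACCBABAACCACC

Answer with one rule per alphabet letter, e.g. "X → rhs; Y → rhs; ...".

A->CC, B->A, C->BA

  step 0 ⇒ step 1: CBC ⇒ BA·A·BA
    B ↦ A
    C ↦ BA
    A ↦ CC  (constrained at step 1)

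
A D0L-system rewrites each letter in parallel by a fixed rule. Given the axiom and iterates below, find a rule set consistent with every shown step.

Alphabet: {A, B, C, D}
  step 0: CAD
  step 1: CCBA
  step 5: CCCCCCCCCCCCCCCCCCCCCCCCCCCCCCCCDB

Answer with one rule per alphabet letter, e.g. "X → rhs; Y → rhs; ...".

  step 0 ⇒ step 1: CAD ⇒ CC·B·A
    A ↦ B
    C ↦ CC
    D ↦ A
    B ↦ D  (constrained at step 1)

A->B, B->D, C->CC, D->A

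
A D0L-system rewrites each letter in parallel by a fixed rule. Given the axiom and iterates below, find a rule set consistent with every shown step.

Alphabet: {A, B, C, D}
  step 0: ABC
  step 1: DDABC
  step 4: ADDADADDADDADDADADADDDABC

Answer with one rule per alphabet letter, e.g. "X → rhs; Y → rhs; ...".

  step 0 ⇒ step 1: ABC ⇒ D·DA·BC
    A ↦ D
    B ↦ DA
    C ↦ BC
    D ↦ AD  (constrained at step 1)

A->D, B->DA, C->BC, D->AD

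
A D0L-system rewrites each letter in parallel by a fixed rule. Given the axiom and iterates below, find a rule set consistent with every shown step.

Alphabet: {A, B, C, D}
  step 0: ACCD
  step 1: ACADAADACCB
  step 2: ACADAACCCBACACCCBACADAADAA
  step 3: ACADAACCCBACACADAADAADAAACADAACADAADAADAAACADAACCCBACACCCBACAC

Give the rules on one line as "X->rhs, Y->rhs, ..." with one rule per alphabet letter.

A->AC, B->A, C->ADA, D->CCB

  step 2 ⇒ step 3: ACADAACCCBACACCCBACADAADAA ⇒ AC·ADA·AC·CCB·AC·AC·ADA·ADA·ADA·A·AC·ADA·AC·ADA·ADA·ADA·A·AC·ADA·AC·CCB·AC·AC·CCB·AC·AC
    A ↦ AC
    B ↦ A
    C ↦ ADA
    D ↦ CCB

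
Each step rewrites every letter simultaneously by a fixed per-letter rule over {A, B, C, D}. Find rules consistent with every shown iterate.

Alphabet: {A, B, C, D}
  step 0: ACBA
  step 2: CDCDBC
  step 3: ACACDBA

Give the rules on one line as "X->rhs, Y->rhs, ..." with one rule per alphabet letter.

  step 2 ⇒ step 3: CDCDBC ⇒ A·C·A·C·DB·A
    B ↦ DB
    C ↦ A
    D ↦ C
    A ↦ D  (constrained at step 0)

A->D, B->DB, C->A, D->C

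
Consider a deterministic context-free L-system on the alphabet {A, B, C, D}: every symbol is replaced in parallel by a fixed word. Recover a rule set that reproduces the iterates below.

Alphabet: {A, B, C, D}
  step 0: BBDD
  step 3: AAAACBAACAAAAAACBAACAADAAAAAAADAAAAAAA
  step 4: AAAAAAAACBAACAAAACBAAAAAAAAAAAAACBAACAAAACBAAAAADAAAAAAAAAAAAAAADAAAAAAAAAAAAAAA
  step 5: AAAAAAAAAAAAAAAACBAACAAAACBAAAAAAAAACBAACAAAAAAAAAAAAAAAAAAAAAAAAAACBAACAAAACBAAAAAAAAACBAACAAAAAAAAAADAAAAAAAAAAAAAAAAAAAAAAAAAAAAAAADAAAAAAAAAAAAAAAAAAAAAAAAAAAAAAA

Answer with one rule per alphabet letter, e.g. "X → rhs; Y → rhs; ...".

  step 4 ⇒ step 5: AAAAAAAACBAACAAAACBAAAAAAAAAAAAACBAACAAAACBAAAAADAAAAAAAAAAAAAAADAAAAAAAAAAAAAAA ⇒ AA·AA·AA·AA·AA·AA·AA·AA·CBA·AC·AA·AA·CBA·AA·AA·AA·AA·CBA·AC·AA·AA·AA·AA·AA·AA·AA·AA·AA·AA·AA·AA·AA·CBA·AC·AA·AA·CBA·AA·AA·AA·AA·CBA·AC·AA·AA·AA·AA·AA·DA·AA·AA·AA·AA·AA·AA·AA·AA·AA·AA·AA·AA·AA·AA·AA·DA·AA·AA·AA·AA·AA·AA·AA·AA·AA·AA·AA·AA·AA·AA·AA
    A ↦ AA
    B ↦ AC
    C ↦ CBA
    D ↦ DA

A->AA, B->AC, C->CBA, D->DA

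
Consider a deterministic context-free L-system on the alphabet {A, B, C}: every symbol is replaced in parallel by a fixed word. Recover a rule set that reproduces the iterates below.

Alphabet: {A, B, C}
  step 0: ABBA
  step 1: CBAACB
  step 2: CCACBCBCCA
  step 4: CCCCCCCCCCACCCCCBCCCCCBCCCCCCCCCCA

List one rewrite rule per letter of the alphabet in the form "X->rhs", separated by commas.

A->CB, B->A, C->CC

  step 1 ⇒ step 2: CBAACB ⇒ CC·A·CB·CB·CC·A
    A ↦ CB
    B ↦ A
    C ↦ CC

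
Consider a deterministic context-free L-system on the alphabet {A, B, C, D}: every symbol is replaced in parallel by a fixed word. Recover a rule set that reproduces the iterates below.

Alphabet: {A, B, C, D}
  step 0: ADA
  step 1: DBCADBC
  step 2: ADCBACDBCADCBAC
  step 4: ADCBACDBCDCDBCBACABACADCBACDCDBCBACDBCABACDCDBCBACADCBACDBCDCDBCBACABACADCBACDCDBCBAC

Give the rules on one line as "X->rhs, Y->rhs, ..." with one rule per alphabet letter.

A->DBC, B->DC, C->BAC, D->A

  step 1 ⇒ step 2: DBCADBC ⇒ A·DC·BAC·DBC·A·DC·BAC
    A ↦ DBC
    B ↦ DC
    C ↦ BAC
    D ↦ A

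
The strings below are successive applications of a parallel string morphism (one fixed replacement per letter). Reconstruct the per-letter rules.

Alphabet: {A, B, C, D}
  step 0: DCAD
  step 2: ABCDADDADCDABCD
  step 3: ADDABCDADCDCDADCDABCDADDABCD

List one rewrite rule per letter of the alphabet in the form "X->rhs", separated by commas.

A->AD, B->D, C->AB, D->CD

  step 2 ⇒ step 3: ABCDADDADCDABCD ⇒ AD·D·AB·CD·AD·CD·CD·AD·CD·AB·CD·AD·D·AB·CD
    A ↦ AD
    B ↦ D
    C ↦ AB
    D ↦ CD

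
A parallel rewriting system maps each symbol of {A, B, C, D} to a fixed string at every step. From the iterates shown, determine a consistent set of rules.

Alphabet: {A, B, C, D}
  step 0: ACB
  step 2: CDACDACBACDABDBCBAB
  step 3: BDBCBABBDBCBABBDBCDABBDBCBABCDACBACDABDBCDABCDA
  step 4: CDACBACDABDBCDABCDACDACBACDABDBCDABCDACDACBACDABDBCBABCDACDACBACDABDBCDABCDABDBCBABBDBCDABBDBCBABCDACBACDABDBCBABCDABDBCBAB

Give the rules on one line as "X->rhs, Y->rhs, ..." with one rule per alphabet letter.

A->B, B->CDA, C->BDB, D->CBA

  step 3 ⇒ step 4: BDBCBABBDBCBABBDBCDABBDBCBABCDACBACDABDBCDABCDA ⇒ CDA·CBA·CDA·BDB·CDA·B·CDA·CDA·CBA·CDA·BDB·CDA·B·CDA·CDA·CBA·CDA·BDB·CBA·B·CDA·CDA·CBA·CDA·BDB·CDA·B·CDA·BDB·CBA·B·BDB·CDA·B·BDB·CBA·B·CDA·CBA·CDA·BDB·CBA·B·CDA·BDB·CBA·B
    A ↦ B
    B ↦ CDA
    C ↦ BDB
    D ↦ CBA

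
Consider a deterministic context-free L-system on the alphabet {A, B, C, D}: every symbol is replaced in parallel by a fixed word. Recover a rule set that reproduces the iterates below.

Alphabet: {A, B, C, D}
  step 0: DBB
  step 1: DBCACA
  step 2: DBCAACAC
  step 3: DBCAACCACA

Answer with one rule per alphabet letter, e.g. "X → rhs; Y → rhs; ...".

  step 2 ⇒ step 3: DBCAACAC ⇒ DB·CA·A·C·C·A·C·A
    A ↦ C
    B ↦ CA
    C ↦ A
    D ↦ DB

A->C, B->CA, C->A, D->DB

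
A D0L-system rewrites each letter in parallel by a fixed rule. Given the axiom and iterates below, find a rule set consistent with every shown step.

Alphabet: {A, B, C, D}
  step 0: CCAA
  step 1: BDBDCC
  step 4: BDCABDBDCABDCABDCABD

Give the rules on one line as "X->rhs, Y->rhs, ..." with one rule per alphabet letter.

A->C, B->A, C->BD, D->BD

  step 0 ⇒ step 1: CCAA ⇒ BD·BD·C·C
    A ↦ C
    C ↦ BD
    B ↦ A  (constrained at step 1)
    D ↦ BD  (constrained at step 1)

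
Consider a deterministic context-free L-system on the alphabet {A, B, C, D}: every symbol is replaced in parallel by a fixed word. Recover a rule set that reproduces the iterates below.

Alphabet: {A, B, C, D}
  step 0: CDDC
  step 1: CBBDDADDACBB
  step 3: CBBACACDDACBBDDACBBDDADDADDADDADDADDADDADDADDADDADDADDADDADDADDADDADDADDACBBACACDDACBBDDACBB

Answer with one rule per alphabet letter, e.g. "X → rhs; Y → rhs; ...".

  step 0 ⇒ step 1: CDDC ⇒ CBB·DDA·DDA·CBB
    C ↦ CBB
    D ↦ DDA
    A ↦ DDA  (constrained at step 1)
    B ↦ AC  (constrained at step 1)

A->DDA, B->AC, C->CBB, D->DDA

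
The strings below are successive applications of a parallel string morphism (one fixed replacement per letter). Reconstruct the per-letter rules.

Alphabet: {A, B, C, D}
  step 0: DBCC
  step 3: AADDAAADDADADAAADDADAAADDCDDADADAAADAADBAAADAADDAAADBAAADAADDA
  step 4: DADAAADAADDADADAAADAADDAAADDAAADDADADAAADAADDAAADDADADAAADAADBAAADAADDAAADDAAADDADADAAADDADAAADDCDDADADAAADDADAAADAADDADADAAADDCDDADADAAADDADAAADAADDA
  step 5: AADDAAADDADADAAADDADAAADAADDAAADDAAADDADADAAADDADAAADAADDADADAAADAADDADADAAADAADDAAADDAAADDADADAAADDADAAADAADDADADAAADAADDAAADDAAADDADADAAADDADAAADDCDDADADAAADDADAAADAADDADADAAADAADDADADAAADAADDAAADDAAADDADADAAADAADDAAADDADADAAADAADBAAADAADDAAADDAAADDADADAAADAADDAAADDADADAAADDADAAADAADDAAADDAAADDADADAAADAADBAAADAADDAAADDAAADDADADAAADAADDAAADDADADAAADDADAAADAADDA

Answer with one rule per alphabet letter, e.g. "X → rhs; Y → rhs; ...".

  step 4 ⇒ step 5: DADAAADAADDADADAAADAADDAAADDAAADDADADAAADAADDAAADDADADAAADAADBAAADAADDAAADDAAADDADADAAADDADAAADDCDDADADAAADDADAAADAADDADADAAADDCDDADADAAADDADAAADAADDA ⇒ AAD·DA·AAD·DA·DA·DA·AAD·DA·DA·AAD·AAD·DA·AAD·DA·AAD·DA·DA·DA·AAD·DA·DA·AAD·AAD·DA·DA·DA·AAD·AAD·DA·DA·DA·AAD·AAD·DA·AAD·DA·AAD·DA·DA·DA·AAD·DA·DA·AAD·AAD·DA·DA·DA·AAD·AAD·DA·AAD·DA·AAD·DA·DA·DA·AAD·DA·DA·AAD·DCD·DA·DA·DA·AAD·DA·DA·AAD·AAD·DA·DA·DA·AAD·AAD·DA·DA·DA·AAD·AAD·DA·AAD·DA·AAD·DA·DA·DA·AAD·AAD·DA·AAD·DA·DA·DA·AAD·AAD·BA·AAD·AAD·DA·AAD·DA·AAD·DA·DA·DA·AAD·AAD·DA·AAD·DA·DA·DA·AAD·DA·DA·AAD·AAD·DA·AAD·DA·AAD·DA·DA·DA·AAD·AAD·BA·AAD·AAD·DA·AAD·DA·AAD·DA·DA·DA·AAD·AAD·DA·AAD·DA·DA·DA·AAD·DA·DA·AAD·AAD·DA
    A ↦ DA
    B ↦ DCD
    C ↦ BA
    D ↦ AAD

A->DA, B->DCD, C->BA, D->AAD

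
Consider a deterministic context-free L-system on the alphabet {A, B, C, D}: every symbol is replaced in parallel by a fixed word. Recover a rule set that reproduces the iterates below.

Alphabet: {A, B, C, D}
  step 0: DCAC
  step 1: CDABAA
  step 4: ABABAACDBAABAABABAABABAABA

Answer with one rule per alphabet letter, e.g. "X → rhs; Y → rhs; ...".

A->BA, B->A, C->A, D->CD

  step 0 ⇒ step 1: DCAC ⇒ CD·A·BA·A
    A ↦ BA
    C ↦ A
    D ↦ CD
    B ↦ A  (constrained at step 1)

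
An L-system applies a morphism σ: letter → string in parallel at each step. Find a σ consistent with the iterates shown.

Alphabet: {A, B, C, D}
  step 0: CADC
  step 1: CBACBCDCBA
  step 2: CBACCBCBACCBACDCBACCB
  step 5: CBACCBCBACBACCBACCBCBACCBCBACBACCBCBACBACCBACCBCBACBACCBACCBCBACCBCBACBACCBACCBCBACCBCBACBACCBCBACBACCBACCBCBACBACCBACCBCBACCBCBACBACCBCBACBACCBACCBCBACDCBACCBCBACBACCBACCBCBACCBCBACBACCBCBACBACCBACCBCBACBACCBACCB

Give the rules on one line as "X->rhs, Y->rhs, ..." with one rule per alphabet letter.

  step 1 ⇒ step 2: CBACBCDCBA ⇒ CBA·C·CB·CBA·C·CBA·CD·CBA·C·CB
    A ↦ CB
    B ↦ C
    C ↦ CBA
    D ↦ CD

A->CB, B->C, C->CBA, D->CD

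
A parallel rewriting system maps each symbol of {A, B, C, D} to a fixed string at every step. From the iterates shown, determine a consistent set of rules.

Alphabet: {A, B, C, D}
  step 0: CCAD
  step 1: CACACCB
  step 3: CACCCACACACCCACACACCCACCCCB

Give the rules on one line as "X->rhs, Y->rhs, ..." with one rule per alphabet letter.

  step 0 ⇒ step 1: CCAD ⇒ CA·CA·CC·B
    A ↦ CC
    C ↦ CA
    D ↦ B
    B ↦ AD  (constrained at step 1)

A->CC, B->AD, C->CA, D->B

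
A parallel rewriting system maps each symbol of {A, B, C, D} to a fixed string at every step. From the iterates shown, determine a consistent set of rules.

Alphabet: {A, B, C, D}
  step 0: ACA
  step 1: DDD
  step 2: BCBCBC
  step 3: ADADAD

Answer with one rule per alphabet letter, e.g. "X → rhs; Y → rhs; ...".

A->D, B->A, C->D, D->BC

  step 2 ⇒ step 3: BCBCBC ⇒ A·D·A·D·A·D
    B ↦ A
    C ↦ D
  step 0 ⇒ step 1: ACA ⇒ D·D·D
    A ↦ D
  step 1 ⇒ step 2: DDD ⇒ BC·BC·BC
    D ↦ BC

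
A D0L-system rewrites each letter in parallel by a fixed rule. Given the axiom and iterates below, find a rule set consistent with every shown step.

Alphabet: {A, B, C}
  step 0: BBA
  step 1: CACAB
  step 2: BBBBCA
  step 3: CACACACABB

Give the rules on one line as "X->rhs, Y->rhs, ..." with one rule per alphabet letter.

  step 2 ⇒ step 3: BBBBCA ⇒ CA·CA·CA·CA·B·B
    A ↦ B
    B ↦ CA
    C ↦ B

A->B, B->CA, C->B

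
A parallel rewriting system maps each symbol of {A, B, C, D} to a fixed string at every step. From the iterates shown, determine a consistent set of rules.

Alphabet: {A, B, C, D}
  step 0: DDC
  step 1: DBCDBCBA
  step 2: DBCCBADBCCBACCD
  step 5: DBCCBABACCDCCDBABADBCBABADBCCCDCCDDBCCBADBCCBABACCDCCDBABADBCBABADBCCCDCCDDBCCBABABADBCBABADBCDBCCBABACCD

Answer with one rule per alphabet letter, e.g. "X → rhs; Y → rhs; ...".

A->CD, B->C, C->BA, D->DBC

  step 1 ⇒ step 2: DBCDBCBA ⇒ DBC·C·BA·DBC·C·BA·C·CD
    A ↦ CD
    B ↦ C
    C ↦ BA
    D ↦ DBC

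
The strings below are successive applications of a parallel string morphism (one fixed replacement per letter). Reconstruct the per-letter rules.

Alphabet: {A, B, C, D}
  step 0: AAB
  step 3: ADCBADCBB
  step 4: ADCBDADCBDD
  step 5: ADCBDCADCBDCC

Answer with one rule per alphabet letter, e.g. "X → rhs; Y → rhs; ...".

  step 4 ⇒ step 5: ADCBDADCBDD ⇒ AD·C·B·D·C·AD·C·B·D·C·C
    A ↦ AD
    B ↦ D
    C ↦ B
    D ↦ C

A->AD, B->D, C->B, D->C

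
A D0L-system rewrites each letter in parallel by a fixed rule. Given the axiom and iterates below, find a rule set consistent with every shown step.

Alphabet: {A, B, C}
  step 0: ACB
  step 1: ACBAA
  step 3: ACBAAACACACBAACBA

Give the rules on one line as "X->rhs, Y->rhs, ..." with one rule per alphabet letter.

  step 0 ⇒ step 1: ACB ⇒ AC·BA·A
    A ↦ AC
    B ↦ A
    C ↦ BA

A->AC, B->A, C->BA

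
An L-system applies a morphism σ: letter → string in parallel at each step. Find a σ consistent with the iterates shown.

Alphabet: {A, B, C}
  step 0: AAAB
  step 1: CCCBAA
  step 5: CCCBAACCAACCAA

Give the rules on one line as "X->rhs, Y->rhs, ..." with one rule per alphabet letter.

  step 0 ⇒ step 1: AAAB ⇒ C·C·C·BAA
    A ↦ C
    B ↦ BAA
    C ↦ A  (constrained at step 1)

A->C, B->BAA, C->A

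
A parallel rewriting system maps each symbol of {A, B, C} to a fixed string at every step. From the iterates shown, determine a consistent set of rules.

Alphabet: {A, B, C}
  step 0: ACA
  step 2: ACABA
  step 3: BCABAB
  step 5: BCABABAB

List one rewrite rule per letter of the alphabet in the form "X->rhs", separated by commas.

A->B, B->A, C->CA

  step 2 ⇒ step 3: ACABA ⇒ B·CA·B·A·B
    A ↦ B
    B ↦ A
    C ↦ CA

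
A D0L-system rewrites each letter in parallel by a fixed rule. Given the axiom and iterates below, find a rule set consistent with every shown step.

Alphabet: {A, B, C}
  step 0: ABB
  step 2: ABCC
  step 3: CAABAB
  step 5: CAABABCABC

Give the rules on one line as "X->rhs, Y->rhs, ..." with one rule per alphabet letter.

  step 2 ⇒ step 3: ABCC ⇒ C·A·AB·AB
    A ↦ C
    B ↦ A
    C ↦ AB

A->C, B->A, C->AB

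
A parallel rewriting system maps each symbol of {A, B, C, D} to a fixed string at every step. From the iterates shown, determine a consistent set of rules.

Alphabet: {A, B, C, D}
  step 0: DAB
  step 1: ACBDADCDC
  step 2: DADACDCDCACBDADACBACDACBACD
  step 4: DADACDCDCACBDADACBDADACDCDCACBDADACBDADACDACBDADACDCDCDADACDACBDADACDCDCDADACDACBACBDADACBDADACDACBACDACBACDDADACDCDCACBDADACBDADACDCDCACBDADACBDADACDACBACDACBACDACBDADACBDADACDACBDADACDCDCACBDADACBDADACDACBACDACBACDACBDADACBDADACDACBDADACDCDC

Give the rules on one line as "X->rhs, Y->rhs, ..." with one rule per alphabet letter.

  step 1 ⇒ step 2: ACBDADCDC ⇒ DAD·ACD·CDC·ACB·DAD·ACB·ACD·ACB·ACD
    A ↦ DAD
    B ↦ CDC
    C ↦ ACD
    D ↦ ACB

A->DAD, B->CDC, C->ACD, D->ACB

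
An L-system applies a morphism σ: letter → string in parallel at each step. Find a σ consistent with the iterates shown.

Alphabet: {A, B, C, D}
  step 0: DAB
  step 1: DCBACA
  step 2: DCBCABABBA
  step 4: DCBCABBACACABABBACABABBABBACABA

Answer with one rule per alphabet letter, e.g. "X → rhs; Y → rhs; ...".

  step 1 ⇒ step 2: DCBACA ⇒ DC·B·CA·BA·B·BA
    A ↦ BA
    B ↦ CA
    C ↦ B
    D ↦ DC

A->BA, B->CA, C->B, D->DC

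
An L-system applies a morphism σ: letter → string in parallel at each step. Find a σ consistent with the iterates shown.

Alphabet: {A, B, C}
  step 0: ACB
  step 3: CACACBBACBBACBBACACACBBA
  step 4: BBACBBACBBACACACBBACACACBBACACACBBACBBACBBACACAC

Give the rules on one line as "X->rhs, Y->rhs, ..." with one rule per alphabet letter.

A->C, B->CA, C->BBA

  step 3 ⇒ step 4: CACACBBACBBACBBACACACBBA ⇒ BBA·C·BBA·C·BBA·CA·CA·C·BBA·CA·CA·C·BBA·CA·CA·C·BBA·C·BBA·C·BBA·CA·CA·C
    A ↦ C
    B ↦ CA
    C ↦ BBA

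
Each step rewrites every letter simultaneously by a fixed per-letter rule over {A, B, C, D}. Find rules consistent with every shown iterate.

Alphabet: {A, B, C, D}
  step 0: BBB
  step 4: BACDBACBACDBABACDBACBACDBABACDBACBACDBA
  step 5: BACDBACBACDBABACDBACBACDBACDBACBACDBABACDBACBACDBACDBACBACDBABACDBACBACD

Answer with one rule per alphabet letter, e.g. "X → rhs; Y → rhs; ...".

A->CD, B->BA, C->BA, D->C

  step 4 ⇒ step 5: BACDBACBACDBABACDBACBACDBABACDBACBACDBA ⇒ BA·CD·BA·C·BA·CD·BA·BA·CD·BA·C·BA·CD·BA·CD·BA·C·BA·CD·BA·BA·CD·BA·C·BA·CD·BA·CD·BA·C·BA·CD·BA·BA·CD·BA·C·BA·CD
    A ↦ CD
    B ↦ BA
    C ↦ BA
    D ↦ C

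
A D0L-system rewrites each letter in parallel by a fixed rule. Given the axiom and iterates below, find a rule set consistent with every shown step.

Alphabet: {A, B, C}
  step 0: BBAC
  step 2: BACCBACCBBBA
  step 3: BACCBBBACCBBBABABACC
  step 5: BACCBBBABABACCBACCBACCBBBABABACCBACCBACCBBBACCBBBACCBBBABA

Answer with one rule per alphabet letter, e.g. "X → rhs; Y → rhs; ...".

A->CC, B->BA, C->B

  step 2 ⇒ step 3: BACCBACCBBBA ⇒ BA·CC·B·B·BA·CC·B·B·BA·BA·BA·CC
    A ↦ CC
    B ↦ BA
    C ↦ B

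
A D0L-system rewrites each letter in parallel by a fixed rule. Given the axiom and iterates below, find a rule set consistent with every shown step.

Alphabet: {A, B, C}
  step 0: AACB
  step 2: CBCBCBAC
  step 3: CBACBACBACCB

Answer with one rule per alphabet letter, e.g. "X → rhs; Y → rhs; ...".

A->C, B->A, C->CB

  step 2 ⇒ step 3: CBCBCBAC ⇒ CB·A·CB·A·CB·A·C·CB
    A ↦ C
    B ↦ A
    C ↦ CB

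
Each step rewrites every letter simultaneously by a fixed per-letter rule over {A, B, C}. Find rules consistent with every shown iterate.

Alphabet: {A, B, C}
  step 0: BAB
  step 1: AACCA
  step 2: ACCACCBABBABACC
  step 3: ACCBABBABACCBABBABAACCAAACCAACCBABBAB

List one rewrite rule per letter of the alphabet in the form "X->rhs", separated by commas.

A->ACC, B->A, C->BAB

  step 2 ⇒ step 3: ACCACCBABBABACC ⇒ ACC·BAB·BAB·ACC·BAB·BAB·A·ACC·A·A·ACC·A·ACC·BAB·BAB
    A ↦ ACC
    B ↦ A
    C ↦ BAB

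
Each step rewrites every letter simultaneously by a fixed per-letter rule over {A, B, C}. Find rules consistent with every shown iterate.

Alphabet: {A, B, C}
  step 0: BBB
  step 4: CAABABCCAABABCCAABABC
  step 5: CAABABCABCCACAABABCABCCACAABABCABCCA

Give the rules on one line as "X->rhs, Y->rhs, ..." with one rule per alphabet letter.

A->AB, B->C, C->CA

  step 4 ⇒ step 5: CAABABCCAABABCCAABABC ⇒ CA·AB·AB·C·AB·C·CA·CA·AB·AB·C·AB·C·CA·CA·AB·AB·C·AB·C·CA
    A ↦ AB
    B ↦ C
    C ↦ CA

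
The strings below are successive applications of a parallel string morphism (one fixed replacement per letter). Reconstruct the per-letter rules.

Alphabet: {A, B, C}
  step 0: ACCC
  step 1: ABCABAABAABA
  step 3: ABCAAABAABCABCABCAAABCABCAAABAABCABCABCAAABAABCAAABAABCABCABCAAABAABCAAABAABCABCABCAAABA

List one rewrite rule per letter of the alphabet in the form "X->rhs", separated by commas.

A->ABC, B->AA, C->ABA

  step 0 ⇒ step 1: ACCC ⇒ ABC·ABA·ABA·ABA
    A ↦ ABC
    C ↦ ABA
    B ↦ AA  (constrained at step 1)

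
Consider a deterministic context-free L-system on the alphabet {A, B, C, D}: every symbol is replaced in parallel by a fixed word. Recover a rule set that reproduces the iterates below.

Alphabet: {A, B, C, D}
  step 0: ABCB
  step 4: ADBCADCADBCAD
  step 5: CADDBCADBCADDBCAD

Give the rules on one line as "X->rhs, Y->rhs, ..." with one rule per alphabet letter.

  step 4 ⇒ step 5: ADBCADCADBCAD ⇒ C·AD·D·B·C·AD·B·C·AD·D·B·C·AD
    A ↦ C
    B ↦ D
    C ↦ B
    D ↦ AD

A->C, B->D, C->B, D->AD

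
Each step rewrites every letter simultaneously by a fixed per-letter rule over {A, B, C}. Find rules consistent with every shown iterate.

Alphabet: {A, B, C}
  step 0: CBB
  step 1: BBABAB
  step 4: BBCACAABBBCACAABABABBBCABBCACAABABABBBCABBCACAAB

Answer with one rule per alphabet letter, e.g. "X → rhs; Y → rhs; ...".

  step 0 ⇒ step 1: CBB ⇒ BB·AB·AB
    B ↦ AB
    C ↦ BB
    A ↦ CA  (constrained at step 1)

A->CA, B->AB, C->BB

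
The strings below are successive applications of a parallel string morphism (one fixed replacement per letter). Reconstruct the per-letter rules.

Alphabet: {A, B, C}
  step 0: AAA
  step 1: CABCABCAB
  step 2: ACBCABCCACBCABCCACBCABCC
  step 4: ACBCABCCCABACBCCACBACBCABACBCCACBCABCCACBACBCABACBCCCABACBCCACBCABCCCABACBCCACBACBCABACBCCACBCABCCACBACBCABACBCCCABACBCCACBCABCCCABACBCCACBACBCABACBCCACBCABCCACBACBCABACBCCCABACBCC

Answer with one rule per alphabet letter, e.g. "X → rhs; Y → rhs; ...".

  step 1 ⇒ step 2: CABCABCAB ⇒ ACB·CAB·CC·ACB·CAB·CC·ACB·CAB·CC
    A ↦ CAB
    B ↦ CC
    C ↦ ACB

A->CAB, B->CC, C->ACB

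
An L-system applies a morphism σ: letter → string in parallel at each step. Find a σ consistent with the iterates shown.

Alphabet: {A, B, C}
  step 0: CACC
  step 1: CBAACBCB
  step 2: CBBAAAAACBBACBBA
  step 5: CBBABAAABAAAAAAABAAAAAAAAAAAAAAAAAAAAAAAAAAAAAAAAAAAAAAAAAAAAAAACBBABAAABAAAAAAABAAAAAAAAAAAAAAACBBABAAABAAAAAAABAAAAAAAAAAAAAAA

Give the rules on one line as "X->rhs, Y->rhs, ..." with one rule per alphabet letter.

  step 1 ⇒ step 2: CBAACBCB ⇒ CB·BA·AA·AA·CB·BA·CB·BA
    A ↦ AA
    B ↦ BA
    C ↦ CB

A->AA, B->BA, C->CB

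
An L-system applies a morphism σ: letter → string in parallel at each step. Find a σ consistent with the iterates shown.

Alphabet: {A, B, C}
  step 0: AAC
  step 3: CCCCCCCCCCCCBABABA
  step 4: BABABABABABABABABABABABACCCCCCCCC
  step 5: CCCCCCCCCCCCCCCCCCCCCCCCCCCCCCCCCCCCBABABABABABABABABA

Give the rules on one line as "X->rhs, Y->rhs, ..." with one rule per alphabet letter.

  step 4 ⇒ step 5: BABABABABABABABABABABABACCCCCCCCC ⇒ C·CC·C·CC·C·CC·C·CC·C·CC·C·CC·C·CC·C·CC·C·CC·C·CC·C·CC·C·CC·BA·BA·BA·BA·BA·BA·BA·BA·BA
    A ↦ CC
    B ↦ C
    C ↦ BA

A->CC, B->C, C->BA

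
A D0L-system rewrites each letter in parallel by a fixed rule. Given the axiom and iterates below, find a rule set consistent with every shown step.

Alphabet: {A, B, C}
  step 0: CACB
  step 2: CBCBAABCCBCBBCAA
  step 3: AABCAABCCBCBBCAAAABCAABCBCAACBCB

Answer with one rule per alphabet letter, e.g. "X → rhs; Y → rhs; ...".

A->CB, B->BC, C->AA

  step 2 ⇒ step 3: CBCBAABCCBCBBCAA ⇒ AA·BC·AA·BC·CB·CB·BC·AA·AA·BC·AA·BC·BC·AA·CB·CB
    A ↦ CB
    B ↦ BC
    C ↦ AA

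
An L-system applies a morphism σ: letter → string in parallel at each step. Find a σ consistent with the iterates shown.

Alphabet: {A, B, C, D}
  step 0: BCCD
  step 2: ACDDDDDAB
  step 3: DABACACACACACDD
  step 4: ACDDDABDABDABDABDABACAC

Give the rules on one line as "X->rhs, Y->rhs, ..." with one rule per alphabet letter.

  step 3 ⇒ step 4: DABACACACACACDD ⇒ AC·D·D·D·AB·D·AB·D·AB·D·AB·D·AB·AC·AC
    A ↦ D
    B ↦ D
    C ↦ AB
    D ↦ AC

A->D, B->D, C->AB, D->AC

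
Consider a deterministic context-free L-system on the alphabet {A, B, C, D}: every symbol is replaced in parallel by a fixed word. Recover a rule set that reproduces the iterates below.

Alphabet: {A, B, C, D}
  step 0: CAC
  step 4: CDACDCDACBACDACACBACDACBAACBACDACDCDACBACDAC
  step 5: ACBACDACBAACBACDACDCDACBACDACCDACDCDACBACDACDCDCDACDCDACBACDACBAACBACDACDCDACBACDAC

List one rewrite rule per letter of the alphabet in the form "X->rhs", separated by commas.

  step 4 ⇒ step 5: CDACDCDACBACDACACBACDACBAACBACDACDCDACBACDAC ⇒ AC·BA·CD·AC·BA·AC·BA·CD·AC·D·CD·AC·BA·CD·AC·CD·AC·D·CD·AC·BA·CD·AC·D·CD·CD·AC·D·CD·AC·BA·CD·AC·BA·AC·BA·CD·AC·D·CD·AC·BA·CD·AC
    A ↦ CD
    B ↦ D
    C ↦ AC
    D ↦ BA

A->CD, B->D, C->AC, D->BA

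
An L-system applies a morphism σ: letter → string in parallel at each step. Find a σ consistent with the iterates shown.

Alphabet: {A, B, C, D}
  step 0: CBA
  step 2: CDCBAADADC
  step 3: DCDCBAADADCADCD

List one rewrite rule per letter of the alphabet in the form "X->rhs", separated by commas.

  step 2 ⇒ step 3: CDCBAADADC ⇒ D·C·D·CBA·AD·AD·C·AD·C·D
    A ↦ AD
    B ↦ CBA
    C ↦ D
    D ↦ C

A->AD, B->CBA, C->D, D->C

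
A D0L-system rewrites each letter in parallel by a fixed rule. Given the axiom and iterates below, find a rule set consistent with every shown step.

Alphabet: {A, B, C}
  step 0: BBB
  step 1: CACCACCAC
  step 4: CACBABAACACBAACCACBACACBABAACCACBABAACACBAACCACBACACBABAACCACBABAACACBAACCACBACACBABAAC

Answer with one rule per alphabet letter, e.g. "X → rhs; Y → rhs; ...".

A->BA, B->CAC, C->AC

  step 0 ⇒ step 1: BBB ⇒ CAC·CAC·CAC
    B ↦ CAC
    A ↦ BA  (constrained at step 1)
    C ↦ AC  (constrained at step 1)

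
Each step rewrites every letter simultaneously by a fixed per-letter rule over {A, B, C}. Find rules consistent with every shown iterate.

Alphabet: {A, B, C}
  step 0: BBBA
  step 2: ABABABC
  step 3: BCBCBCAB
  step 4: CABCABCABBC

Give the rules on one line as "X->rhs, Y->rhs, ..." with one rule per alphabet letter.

A->B, B->C, C->AB

  step 3 ⇒ step 4: BCBCBCAB ⇒ C·AB·C·AB·C·AB·B·C
    A ↦ B
    B ↦ C
    C ↦ AB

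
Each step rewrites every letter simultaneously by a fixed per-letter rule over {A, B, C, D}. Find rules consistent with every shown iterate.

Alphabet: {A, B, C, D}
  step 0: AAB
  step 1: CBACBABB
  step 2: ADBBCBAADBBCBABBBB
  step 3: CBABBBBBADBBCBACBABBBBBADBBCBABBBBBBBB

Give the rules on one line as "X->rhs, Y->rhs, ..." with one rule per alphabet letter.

A->CBA, B->BB, C->AD, D->B

  step 2 ⇒ step 3: ADBBCBAADBBCBABBBB ⇒ CBA·B·BB·BB·AD·BB·CBA·CBA·B·BB·BB·AD·BB·CBA·BB·BB·BB·BB
    A ↦ CBA
    B ↦ BB
    C ↦ AD
    D ↦ B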